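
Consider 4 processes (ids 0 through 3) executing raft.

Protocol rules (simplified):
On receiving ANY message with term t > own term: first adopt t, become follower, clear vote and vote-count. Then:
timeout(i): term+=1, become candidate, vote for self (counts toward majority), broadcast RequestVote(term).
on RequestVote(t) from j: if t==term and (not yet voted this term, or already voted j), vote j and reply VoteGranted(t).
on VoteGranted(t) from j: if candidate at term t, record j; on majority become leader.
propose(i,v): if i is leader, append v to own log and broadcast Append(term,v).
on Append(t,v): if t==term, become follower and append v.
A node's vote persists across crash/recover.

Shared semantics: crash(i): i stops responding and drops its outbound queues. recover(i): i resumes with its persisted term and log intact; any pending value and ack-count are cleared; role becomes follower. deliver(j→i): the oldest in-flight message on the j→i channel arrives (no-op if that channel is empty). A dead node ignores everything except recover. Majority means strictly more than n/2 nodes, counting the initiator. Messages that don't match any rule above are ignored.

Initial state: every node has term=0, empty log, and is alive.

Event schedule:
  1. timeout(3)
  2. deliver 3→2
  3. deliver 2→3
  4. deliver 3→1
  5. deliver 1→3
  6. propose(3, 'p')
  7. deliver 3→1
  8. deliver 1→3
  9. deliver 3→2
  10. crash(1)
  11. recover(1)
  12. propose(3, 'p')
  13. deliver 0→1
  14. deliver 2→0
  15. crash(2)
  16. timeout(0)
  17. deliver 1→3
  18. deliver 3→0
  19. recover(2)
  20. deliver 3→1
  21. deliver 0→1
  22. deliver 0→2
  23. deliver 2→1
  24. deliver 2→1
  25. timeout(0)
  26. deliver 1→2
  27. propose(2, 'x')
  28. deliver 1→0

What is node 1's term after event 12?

1

after 1 — timeout(3): n3:cand/t1/[-]
after 2 — deliver 3→2: n2:foll/t1/[-]
after 3 — deliver 2→3: ·
after 4 — deliver 3→1: n1:foll/t1/[-]
after 5 — deliver 1→3: n3:lead/t1/[-]
after 6 — propose(3,'p'): n3:lead/t1/[p]
after 7 — deliver 3→1: n1:foll/t1/[p]
after 8 — deliver 1→3: ·
after 9 — deliver 3→2: n2:foll/t1/[p]
after 10 — crash(1): n1:✗foll/t1/[p]
after 11 — recover(1): n1:foll/t1/[p]
after 12 — propose(3,'p'): n3:lead/t1/[p,p]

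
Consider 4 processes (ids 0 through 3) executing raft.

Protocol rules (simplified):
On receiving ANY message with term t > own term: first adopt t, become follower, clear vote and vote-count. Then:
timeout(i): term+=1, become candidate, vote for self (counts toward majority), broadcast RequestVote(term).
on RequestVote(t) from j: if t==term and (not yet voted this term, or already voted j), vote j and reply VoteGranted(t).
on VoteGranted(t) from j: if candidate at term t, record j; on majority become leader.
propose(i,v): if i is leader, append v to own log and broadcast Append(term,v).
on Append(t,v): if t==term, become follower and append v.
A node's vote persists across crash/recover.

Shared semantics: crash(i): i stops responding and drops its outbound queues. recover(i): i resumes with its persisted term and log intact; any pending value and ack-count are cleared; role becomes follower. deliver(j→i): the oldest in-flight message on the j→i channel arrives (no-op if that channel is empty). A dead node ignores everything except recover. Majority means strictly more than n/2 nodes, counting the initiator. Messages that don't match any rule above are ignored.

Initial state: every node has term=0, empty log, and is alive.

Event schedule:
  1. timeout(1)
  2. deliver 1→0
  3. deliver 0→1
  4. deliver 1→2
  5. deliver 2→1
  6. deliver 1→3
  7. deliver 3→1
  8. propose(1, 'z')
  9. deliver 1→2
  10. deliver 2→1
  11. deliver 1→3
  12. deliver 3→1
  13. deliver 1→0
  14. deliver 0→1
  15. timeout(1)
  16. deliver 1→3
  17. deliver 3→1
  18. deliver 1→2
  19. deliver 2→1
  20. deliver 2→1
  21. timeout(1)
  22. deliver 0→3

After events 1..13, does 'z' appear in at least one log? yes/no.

e1 timeout(1): 1[cand,t=1,-]
e2 deliver 1→0: 0[foll,t=1,-]
e3 deliver 0→1: ·
e4 deliver 1→2: 2[foll,t=1,-]
e5 deliver 2→1: 1[lead,t=1,-]
e6 deliver 1→3: 3[foll,t=1,-]
e7 deliver 3→1: ·
e8 propose(1,'z'): 1[lead,t=1,z]
e9 deliver 1→2: 2[foll,t=1,z]
e10 deliver 2→1: ·
e11 deliver 1→3: 3[foll,t=1,z]
e12 deliver 3→1: ·
e13 deliver 1→0: 0[foll,t=1,z]

yes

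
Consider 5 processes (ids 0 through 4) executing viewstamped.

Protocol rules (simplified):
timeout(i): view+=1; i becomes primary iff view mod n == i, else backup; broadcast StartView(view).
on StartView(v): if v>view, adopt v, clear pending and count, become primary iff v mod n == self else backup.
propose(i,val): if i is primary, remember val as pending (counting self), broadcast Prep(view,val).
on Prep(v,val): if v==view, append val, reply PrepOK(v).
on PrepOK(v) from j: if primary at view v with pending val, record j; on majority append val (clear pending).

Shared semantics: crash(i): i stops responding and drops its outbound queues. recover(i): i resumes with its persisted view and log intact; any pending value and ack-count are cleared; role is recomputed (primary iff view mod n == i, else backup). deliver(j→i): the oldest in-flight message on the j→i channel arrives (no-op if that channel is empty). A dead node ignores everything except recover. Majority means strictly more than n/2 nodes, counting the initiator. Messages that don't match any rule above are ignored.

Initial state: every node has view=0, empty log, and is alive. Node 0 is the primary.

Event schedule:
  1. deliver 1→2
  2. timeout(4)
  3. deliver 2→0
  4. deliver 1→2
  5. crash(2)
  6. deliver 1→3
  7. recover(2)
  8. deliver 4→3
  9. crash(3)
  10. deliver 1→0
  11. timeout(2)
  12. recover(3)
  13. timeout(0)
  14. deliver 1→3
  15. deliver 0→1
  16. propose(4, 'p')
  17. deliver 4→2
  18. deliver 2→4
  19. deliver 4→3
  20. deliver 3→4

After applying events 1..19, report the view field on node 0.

e1 deliver 1→2: ·
e2 timeout(4): 4[back,v=1,-]
e3 deliver 2→0: ·
e4 deliver 1→2: ·
e5 crash(2): 2[✗back,v=0,-]
e6 deliver 1→3: ·
e7 recover(2): 2[back,v=0,-]
e8 deliver 4→3: 3[back,v=1,-]
e9 crash(3): 3[✗back,v=1,-]
e10 deliver 1→0: ·
e11 timeout(2): 2[back,v=1,-]
e12 recover(3): 3[back,v=1,-]
e13 timeout(0): 0[back,v=1,-]
e14 deliver 1→3: ·
e15 deliver 0→1: 1[prim,v=1,-]
e16 propose(4,'p'): ·
e17 deliver 4→2: ·
e18 deliver 2→4: ·
e19 deliver 4→3: ·

1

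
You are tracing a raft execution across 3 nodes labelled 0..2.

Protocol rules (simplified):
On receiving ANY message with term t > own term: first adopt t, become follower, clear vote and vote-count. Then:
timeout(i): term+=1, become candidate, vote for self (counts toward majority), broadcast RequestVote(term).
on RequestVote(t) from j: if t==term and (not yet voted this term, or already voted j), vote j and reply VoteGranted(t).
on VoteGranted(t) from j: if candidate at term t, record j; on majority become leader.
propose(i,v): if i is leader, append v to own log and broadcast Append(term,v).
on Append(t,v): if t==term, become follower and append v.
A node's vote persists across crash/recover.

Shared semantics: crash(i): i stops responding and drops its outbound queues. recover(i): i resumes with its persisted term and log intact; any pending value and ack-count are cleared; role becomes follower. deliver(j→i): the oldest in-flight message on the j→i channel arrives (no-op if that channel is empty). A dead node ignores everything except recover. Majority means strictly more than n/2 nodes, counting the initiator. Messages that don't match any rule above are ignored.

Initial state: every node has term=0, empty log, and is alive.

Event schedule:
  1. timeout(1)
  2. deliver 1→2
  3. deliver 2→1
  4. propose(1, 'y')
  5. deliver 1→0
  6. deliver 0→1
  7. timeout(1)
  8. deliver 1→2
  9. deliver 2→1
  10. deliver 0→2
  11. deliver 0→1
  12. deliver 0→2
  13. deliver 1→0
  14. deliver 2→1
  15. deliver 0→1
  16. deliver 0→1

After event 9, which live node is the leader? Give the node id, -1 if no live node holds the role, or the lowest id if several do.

-1

1. timeout(1):  <1:cand t1 ->
2. deliver 1→2:  <2:foll t1 ->
3. deliver 2→1:  <1:lead t1 ->
4. propose(1,'y'):  <1:lead t1 y>
5. deliver 1→0:  <0:foll t1 ->
6. deliver 0→1:  nop
7. timeout(1):  <1:cand t2 y>
8. deliver 1→2:  <2:foll t1 y>
9. deliver 2→1:  nop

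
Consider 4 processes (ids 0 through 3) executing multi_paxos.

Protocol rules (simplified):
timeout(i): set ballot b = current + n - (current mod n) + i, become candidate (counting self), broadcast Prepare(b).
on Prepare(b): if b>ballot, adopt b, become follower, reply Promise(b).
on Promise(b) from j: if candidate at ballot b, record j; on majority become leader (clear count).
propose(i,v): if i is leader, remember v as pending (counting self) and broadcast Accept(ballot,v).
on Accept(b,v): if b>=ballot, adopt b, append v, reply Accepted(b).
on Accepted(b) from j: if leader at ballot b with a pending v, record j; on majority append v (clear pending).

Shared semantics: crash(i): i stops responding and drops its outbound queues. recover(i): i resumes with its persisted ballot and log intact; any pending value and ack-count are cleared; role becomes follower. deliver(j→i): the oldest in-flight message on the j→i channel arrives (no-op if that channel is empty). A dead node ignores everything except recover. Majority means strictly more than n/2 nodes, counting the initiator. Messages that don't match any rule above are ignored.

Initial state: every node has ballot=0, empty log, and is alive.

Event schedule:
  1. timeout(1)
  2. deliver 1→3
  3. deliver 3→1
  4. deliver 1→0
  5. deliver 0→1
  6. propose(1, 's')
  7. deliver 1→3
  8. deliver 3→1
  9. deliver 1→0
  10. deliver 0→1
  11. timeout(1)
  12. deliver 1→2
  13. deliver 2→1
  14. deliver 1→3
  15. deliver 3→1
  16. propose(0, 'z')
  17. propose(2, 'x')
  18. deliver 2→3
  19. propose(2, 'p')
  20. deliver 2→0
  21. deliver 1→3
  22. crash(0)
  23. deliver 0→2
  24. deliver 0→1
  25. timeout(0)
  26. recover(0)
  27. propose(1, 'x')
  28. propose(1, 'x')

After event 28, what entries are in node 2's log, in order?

empty

e1 timeout(1): 1[cand,b=5,-]
e2 deliver 1→3: 3[foll,b=5,-]
e3 deliver 3→1: ·
e4 deliver 1→0: 0[foll,b=5,-]
e5 deliver 0→1: 1[lead,b=5,-]
e6 propose(1,'s'): ·
e7 deliver 1→3: 3[foll,b=5,s]
e8 deliver 3→1: ·
e9 deliver 1→0: 0[foll,b=5,s]
e10 deliver 0→1: 1[lead,b=5,s]
e11 timeout(1): 1[cand,b=9,s]
e12 deliver 1→2: 2[foll,b=5,-]
e13 deliver 2→1: ·
e14 deliver 1→3: 3[foll,b=9,s]
e15 deliver 3→1: ·
e16 propose(0,'z'): ·
e17 propose(2,'x'): ·
e18 deliver 2→3: ·
e19 propose(2,'p'): ·
e20 deliver 2→0: ·
e21 deliver 1→3: ·
e22 crash(0): 0[✗foll,b=5,s]
e23 deliver 0→2: ·
e24 deliver 0→1: ·
e25 timeout(0): ·
e26 recover(0): 0[foll,b=5,s]
e27 propose(1,'x'): ·
e28 propose(1,'x'): ·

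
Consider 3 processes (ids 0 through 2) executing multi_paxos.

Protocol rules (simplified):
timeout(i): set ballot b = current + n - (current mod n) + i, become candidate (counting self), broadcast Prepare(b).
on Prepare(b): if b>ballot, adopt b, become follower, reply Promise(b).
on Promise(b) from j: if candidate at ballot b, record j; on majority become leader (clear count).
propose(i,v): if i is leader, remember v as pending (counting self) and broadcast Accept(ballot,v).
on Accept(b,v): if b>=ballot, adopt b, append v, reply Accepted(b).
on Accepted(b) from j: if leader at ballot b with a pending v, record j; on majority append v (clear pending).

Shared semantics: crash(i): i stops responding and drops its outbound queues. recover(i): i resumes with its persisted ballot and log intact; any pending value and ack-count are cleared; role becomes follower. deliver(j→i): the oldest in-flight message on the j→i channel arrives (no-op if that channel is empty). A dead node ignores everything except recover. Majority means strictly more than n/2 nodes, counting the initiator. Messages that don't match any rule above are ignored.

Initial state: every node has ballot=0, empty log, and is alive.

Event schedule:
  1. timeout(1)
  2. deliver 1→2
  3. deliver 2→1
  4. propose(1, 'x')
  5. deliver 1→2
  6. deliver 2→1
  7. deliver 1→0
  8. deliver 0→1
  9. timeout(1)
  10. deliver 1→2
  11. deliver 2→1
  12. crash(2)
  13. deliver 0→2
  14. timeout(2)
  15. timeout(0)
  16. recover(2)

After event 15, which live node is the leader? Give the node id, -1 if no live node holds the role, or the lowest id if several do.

1

after 1 — timeout(1): n1:cand/b4/[-]
after 2 — deliver 1→2: n2:foll/b4/[-]
after 3 — deliver 2→1: n1:lead/b4/[-]
after 4 — propose(1,'x'): ·
after 5 — deliver 1→2: n2:foll/b4/[x]
after 6 — deliver 2→1: n1:lead/b4/[x]
after 7 — deliver 1→0: n0:foll/b4/[-]
after 8 — deliver 0→1: ·
after 9 — timeout(1): n1:cand/b7/[x]
after 10 — deliver 1→2: n2:foll/b7/[x]
after 11 — deliver 2→1: n1:lead/b7/[x]
after 12 — crash(2): n2:✗foll/b7/[x]
after 13 — deliver 0→2: ·
after 14 — timeout(2): ·
after 15 — timeout(0): n0:cand/b6/[-]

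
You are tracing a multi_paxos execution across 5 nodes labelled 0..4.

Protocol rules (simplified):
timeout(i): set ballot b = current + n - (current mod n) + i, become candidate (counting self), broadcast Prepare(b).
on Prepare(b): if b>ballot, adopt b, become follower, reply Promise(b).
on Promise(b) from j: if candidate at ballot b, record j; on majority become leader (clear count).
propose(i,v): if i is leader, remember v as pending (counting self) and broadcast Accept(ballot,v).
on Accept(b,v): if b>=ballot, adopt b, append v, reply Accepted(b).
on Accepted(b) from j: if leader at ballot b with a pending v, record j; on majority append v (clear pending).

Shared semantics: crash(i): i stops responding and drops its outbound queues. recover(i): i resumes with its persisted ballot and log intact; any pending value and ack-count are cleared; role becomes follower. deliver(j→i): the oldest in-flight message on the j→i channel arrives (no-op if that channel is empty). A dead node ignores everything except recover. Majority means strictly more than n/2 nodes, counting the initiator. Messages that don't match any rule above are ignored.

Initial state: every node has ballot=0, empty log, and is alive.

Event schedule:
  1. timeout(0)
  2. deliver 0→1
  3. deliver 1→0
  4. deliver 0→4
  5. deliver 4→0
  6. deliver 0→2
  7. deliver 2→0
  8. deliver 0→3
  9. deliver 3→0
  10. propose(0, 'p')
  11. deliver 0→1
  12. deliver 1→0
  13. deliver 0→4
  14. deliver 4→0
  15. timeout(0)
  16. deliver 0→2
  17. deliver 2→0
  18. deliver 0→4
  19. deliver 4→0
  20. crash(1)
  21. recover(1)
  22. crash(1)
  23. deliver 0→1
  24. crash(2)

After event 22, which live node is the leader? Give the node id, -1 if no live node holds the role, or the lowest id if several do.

1. timeout(0):  <0:cand b5 ->
2. deliver 0→1:  <1:foll b5 ->
3. deliver 1→0:  nop
4. deliver 0→4:  <4:foll b5 ->
5. deliver 4→0:  <0:lead b5 ->
6. deliver 0→2:  <2:foll b5 ->
7. deliver 2→0:  nop
8. deliver 0→3:  <3:foll b5 ->
9. deliver 3→0:  nop
10. propose(0,'p'):  nop
11. deliver 0→1:  <1:foll b5 p>
12. deliver 1→0:  nop
13. deliver 0→4:  <4:foll b5 p>
14. deliver 4→0:  <0:lead b5 p>
15. timeout(0):  <0:cand b10 p>
16. deliver 0→2:  <2:foll b5 p>
17. deliver 2→0:  nop
18. deliver 0→4:  <4:foll b10 p>
19. deliver 4→0:  nop
20. crash(1):  <1:✗foll b5 p>
21. recover(1):  <1:foll b5 p>
22. crash(1):  <1:✗foll b5 p>

-1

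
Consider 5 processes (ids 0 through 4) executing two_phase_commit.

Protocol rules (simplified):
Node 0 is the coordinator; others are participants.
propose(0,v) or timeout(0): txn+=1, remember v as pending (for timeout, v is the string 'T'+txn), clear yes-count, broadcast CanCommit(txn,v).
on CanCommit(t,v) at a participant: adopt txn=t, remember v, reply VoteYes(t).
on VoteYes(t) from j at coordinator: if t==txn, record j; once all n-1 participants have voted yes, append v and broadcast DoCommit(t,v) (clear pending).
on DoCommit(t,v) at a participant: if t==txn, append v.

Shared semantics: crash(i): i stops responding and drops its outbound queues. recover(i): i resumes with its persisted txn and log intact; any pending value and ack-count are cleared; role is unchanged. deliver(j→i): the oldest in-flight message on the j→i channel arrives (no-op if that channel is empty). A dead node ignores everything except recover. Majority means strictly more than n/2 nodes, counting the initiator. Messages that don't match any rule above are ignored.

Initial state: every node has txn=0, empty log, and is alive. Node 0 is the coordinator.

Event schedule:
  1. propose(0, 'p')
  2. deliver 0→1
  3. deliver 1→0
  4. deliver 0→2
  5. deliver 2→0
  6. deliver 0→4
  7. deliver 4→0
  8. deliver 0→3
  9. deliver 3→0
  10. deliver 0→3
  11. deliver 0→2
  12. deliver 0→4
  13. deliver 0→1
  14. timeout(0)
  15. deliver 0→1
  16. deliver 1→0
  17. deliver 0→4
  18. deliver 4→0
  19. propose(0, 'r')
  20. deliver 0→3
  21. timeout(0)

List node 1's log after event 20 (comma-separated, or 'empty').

p

[1] propose(0,'p') → N0(coor t1 [-])
[2] deliver 0→1 → N1(part t1 [-])
[3] deliver 1→0 → ∅
[4] deliver 0→2 → N2(part t1 [-])
[5] deliver 2→0 → ∅
[6] deliver 0→4 → N4(part t1 [-])
[7] deliver 4→0 → ∅
[8] deliver 0→3 → N3(part t1 [-])
[9] deliver 3→0 → N0(coor t1 [p])
[10] deliver 0→3 → N3(part t1 [p])
[11] deliver 0→2 → N2(part t1 [p])
[12] deliver 0→4 → N4(part t1 [p])
[13] deliver 0→1 → N1(part t1 [p])
[14] timeout(0) → N0(coor t2 [p])
[15] deliver 0→1 → N1(part t2 [p])
[16] deliver 1→0 → ∅
[17] deliver 0→4 → N4(part t2 [p])
[18] deliver 4→0 → ∅
[19] propose(0,'r') → N0(coor t3 [p])
[20] deliver 0→3 → N3(part t2 [p])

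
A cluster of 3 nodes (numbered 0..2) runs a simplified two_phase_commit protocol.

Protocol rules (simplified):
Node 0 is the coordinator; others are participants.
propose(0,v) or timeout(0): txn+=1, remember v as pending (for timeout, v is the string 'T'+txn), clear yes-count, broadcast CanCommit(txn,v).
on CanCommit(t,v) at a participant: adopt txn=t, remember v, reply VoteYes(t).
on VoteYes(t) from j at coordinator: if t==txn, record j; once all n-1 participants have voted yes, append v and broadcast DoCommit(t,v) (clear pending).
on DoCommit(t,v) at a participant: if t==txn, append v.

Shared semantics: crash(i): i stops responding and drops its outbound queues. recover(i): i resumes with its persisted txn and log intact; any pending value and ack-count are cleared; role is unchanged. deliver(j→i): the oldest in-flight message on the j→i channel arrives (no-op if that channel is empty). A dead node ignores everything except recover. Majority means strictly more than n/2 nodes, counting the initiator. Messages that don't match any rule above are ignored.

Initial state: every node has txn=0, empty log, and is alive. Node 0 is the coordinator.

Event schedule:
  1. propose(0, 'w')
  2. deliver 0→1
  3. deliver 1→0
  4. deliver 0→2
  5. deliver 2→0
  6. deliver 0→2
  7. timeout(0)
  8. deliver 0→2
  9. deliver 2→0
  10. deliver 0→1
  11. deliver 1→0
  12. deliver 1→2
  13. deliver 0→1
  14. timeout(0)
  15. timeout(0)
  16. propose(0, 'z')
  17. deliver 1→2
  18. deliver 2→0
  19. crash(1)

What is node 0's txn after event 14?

e1 propose(0,'w'): 0[coor,t=1,-]
e2 deliver 0→1: 1[part,t=1,-]
e3 deliver 1→0: ·
e4 deliver 0→2: 2[part,t=1,-]
e5 deliver 2→0: 0[coor,t=1,w]
e6 deliver 0→2: 2[part,t=1,w]
e7 timeout(0): 0[coor,t=2,w]
e8 deliver 0→2: 2[part,t=2,w]
e9 deliver 2→0: ·
e10 deliver 0→1: 1[part,t=1,w]
e11 deliver 1→0: ·
e12 deliver 1→2: ·
e13 deliver 0→1: 1[part,t=2,w]
e14 timeout(0): 0[coor,t=3,w]

3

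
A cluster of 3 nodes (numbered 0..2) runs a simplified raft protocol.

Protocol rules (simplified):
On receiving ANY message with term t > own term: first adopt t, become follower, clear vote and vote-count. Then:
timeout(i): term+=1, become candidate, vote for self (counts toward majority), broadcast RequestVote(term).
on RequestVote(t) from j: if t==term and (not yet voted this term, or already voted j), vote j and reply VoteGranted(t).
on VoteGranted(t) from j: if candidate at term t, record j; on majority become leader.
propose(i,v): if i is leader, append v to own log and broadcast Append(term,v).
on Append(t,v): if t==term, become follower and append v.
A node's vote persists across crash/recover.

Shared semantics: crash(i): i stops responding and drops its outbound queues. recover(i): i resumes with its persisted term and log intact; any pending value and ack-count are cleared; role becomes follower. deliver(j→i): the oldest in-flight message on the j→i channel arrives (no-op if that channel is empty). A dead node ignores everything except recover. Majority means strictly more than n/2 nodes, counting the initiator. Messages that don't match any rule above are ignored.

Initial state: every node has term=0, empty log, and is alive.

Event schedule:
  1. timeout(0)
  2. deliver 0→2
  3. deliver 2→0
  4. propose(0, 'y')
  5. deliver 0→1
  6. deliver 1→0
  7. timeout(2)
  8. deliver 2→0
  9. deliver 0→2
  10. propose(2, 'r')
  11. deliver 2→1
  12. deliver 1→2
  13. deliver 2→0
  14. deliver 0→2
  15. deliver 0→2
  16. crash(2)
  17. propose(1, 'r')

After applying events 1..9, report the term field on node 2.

e1 timeout(0): 0[cand,t=1,-]
e2 deliver 0→2: 2[foll,t=1,-]
e3 deliver 2→0: 0[lead,t=1,-]
e4 propose(0,'y'): 0[lead,t=1,y]
e5 deliver 0→1: 1[foll,t=1,-]
e6 deliver 1→0: ·
e7 timeout(2): 2[cand,t=2,-]
e8 deliver 2→0: 0[foll,t=2,y]
e9 deliver 0→2: ·

2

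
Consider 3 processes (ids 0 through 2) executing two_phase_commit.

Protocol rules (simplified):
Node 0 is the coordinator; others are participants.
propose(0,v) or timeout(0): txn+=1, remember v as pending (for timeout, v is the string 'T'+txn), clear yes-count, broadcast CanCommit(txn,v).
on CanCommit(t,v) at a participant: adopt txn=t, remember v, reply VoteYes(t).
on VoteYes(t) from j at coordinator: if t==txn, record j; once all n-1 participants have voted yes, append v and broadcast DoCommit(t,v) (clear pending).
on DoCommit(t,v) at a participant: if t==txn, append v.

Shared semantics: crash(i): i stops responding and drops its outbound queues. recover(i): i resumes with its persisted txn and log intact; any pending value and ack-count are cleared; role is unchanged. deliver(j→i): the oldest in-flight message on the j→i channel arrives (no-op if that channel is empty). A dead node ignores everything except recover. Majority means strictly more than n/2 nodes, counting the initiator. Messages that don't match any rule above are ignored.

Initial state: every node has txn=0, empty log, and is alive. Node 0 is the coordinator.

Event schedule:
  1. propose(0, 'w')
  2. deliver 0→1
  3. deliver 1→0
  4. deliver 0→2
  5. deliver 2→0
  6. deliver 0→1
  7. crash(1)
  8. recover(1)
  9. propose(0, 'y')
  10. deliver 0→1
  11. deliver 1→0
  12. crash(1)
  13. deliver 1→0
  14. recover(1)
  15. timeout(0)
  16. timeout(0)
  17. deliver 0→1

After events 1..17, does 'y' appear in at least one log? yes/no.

no

after 1 — propose(0,'w'): n0:coor/t1/[-]
after 2 — deliver 0→1: n1:part/t1/[-]
after 3 — deliver 1→0: ·
after 4 — deliver 0→2: n2:part/t1/[-]
after 5 — deliver 2→0: n0:coor/t1/[w]
after 6 — deliver 0→1: n1:part/t1/[w]
after 7 — crash(1): n1:✗part/t1/[w]
after 8 — recover(1): n1:part/t1/[w]
after 9 — propose(0,'y'): n0:coor/t2/[w]
after 10 — deliver 0→1: n1:part/t2/[w]
after 11 — deliver 1→0: ·
after 12 — crash(1): n1:✗part/t2/[w]
after 13 — deliver 1→0: ·
after 14 — recover(1): n1:part/t2/[w]
after 15 — timeout(0): n0:coor/t3/[w]
after 16 — timeout(0): n0:coor/t4/[w]
after 17 — deliver 0→1: n1:part/t3/[w]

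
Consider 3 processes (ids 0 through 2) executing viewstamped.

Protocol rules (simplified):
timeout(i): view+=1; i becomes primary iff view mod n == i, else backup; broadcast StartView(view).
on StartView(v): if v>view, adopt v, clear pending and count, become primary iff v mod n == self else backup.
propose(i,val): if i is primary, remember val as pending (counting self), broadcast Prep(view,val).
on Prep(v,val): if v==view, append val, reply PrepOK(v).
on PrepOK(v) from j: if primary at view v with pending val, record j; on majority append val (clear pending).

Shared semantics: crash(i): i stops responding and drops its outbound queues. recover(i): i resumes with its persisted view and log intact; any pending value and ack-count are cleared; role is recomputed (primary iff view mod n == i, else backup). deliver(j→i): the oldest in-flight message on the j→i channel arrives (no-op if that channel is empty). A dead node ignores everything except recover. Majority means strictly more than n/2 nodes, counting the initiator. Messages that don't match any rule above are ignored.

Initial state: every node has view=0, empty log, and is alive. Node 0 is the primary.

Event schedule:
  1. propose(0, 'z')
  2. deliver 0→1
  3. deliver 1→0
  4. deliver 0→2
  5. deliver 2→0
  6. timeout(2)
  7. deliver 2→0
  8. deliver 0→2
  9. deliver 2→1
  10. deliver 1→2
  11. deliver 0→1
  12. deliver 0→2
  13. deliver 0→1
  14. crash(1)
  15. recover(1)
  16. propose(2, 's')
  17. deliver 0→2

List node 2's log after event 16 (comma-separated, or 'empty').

1. propose(0,'z'):  nop
2. deliver 0→1:  <1:back v0 z>
3. deliver 1→0:  <0:prim v0 z>
4. deliver 0→2:  <2:back v0 z>
5. deliver 2→0:  nop
6. timeout(2):  <2:back v1 z>
7. deliver 2→0:  <0:back v1 z>
8. deliver 0→2:  nop
9. deliver 2→1:  <1:prim v1 z>
10. deliver 1→2:  nop
11. deliver 0→1:  nop
12. deliver 0→2:  nop
13. deliver 0→1:  nop
14. crash(1):  <1:✗prim v1 z>
15. recover(1):  <1:prim v1 z>
16. propose(2,'s'):  nop

z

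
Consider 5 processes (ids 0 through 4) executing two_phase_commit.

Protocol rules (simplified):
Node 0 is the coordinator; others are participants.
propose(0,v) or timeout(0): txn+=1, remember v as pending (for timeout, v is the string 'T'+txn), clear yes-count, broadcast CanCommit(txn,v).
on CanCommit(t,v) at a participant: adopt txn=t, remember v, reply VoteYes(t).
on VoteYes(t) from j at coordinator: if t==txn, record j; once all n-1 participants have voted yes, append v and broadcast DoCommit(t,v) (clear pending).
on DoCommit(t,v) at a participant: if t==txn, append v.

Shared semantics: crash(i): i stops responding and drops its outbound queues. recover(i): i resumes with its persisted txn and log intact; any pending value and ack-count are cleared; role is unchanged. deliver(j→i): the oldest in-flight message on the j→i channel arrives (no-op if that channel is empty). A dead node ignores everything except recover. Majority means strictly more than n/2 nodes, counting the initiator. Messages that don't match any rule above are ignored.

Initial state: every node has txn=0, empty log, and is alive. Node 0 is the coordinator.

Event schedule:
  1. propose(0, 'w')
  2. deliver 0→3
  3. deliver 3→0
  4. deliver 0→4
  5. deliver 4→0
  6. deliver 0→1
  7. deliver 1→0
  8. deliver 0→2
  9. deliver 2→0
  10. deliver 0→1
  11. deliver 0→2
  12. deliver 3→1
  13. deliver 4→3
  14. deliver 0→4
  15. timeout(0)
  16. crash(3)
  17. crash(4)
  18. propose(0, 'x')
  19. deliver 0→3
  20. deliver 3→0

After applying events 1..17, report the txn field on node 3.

[1] propose(0,'w') → N0(coor t1 [-])
[2] deliver 0→3 → N3(part t1 [-])
[3] deliver 3→0 → ∅
[4] deliver 0→4 → N4(part t1 [-])
[5] deliver 4→0 → ∅
[6] deliver 0→1 → N1(part t1 [-])
[7] deliver 1→0 → ∅
[8] deliver 0→2 → N2(part t1 [-])
[9] deliver 2→0 → N0(coor t1 [w])
[10] deliver 0→1 → N1(part t1 [w])
[11] deliver 0→2 → N2(part t1 [w])
[12] deliver 3→1 → ∅
[13] deliver 4→3 → ∅
[14] deliver 0→4 → N4(part t1 [w])
[15] timeout(0) → N0(coor t2 [w])
[16] crash(3) → N3(✗part t1 [-])
[17] crash(4) → N4(✗part t1 [w])

1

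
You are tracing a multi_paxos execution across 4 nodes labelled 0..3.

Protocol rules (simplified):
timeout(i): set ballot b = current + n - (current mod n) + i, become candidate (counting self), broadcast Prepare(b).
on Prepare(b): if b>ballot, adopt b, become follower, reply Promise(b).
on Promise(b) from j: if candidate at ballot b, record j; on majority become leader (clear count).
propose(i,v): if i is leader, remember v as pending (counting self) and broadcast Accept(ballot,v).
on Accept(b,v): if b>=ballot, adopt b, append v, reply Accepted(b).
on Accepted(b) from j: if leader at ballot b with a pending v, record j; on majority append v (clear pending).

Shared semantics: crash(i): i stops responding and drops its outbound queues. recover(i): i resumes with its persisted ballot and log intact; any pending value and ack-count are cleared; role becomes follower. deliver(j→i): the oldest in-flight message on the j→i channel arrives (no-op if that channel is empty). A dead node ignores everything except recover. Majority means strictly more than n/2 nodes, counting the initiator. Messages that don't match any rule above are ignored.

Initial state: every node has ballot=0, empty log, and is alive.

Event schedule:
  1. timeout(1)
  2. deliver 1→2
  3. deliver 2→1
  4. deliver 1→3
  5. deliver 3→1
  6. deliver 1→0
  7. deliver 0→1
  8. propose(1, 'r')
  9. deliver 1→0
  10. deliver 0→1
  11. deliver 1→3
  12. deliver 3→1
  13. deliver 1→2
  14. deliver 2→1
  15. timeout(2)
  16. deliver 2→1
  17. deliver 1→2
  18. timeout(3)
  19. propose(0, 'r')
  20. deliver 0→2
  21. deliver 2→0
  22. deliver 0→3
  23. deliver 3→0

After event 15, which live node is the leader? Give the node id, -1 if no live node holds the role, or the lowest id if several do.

1

[1] timeout(1) → N1(cand b5 [-])
[2] deliver 1→2 → N2(foll b5 [-])
[3] deliver 2→1 → ∅
[4] deliver 1→3 → N3(foll b5 [-])
[5] deliver 3→1 → N1(lead b5 [-])
[6] deliver 1→0 → N0(foll b5 [-])
[7] deliver 0→1 → ∅
[8] propose(1,'r') → ∅
[9] deliver 1→0 → N0(foll b5 [r])
[10] deliver 0→1 → ∅
[11] deliver 1→3 → N3(foll b5 [r])
[12] deliver 3→1 → N1(lead b5 [r])
[13] deliver 1→2 → N2(foll b5 [r])
[14] deliver 2→1 → ∅
[15] timeout(2) → N2(cand b10 [r])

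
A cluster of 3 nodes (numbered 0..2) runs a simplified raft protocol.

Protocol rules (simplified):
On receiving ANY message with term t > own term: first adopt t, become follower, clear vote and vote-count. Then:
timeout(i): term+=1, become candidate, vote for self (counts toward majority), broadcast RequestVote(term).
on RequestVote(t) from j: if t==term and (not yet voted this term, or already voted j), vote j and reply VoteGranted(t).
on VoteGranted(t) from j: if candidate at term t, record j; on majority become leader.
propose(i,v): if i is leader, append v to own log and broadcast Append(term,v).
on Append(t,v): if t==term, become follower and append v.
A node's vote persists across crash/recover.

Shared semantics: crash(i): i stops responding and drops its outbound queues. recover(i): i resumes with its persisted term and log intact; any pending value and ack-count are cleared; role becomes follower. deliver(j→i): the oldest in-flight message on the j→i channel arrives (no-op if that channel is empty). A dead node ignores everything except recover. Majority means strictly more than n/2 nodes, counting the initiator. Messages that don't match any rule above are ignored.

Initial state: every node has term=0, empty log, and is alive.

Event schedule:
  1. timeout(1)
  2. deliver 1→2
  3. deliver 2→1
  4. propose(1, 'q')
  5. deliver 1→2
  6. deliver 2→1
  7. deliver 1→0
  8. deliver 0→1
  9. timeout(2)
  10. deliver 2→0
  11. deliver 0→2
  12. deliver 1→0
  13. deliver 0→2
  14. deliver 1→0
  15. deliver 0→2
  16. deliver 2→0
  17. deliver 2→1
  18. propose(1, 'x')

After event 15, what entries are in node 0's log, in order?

empty

e1 timeout(1): 1[cand,t=1,-]
e2 deliver 1→2: 2[foll,t=1,-]
e3 deliver 2→1: 1[lead,t=1,-]
e4 propose(1,'q'): 1[lead,t=1,q]
e5 deliver 1→2: 2[foll,t=1,q]
e6 deliver 2→1: ·
e7 deliver 1→0: 0[foll,t=1,-]
e8 deliver 0→1: ·
e9 timeout(2): 2[cand,t=2,q]
e10 deliver 2→0: 0[foll,t=2,-]
e11 deliver 0→2: 2[lead,t=2,q]
e12 deliver 1→0: ·
e13 deliver 0→2: ·
e14 deliver 1→0: ·
e15 deliver 0→2: ·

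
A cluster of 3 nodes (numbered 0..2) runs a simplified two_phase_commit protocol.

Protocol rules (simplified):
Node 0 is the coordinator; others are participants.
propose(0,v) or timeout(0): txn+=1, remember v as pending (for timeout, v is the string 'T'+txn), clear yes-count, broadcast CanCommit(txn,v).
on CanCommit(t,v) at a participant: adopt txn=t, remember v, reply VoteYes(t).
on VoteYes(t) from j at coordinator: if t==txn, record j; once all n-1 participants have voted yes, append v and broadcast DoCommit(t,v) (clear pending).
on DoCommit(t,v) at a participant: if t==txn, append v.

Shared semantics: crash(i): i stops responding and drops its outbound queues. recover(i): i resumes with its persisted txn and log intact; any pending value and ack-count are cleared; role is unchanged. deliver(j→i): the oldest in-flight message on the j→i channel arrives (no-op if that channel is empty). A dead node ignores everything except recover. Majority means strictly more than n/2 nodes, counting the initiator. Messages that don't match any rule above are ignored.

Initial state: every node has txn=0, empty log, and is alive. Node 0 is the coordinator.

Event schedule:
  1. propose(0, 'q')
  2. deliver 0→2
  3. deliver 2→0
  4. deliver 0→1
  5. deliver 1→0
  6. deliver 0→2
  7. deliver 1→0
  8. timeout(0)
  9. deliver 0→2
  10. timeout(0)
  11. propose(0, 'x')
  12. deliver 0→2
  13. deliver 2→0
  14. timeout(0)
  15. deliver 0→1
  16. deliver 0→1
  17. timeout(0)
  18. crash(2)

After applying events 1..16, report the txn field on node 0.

5

[1] propose(0,'q') → N0(coor t1 [-])
[2] deliver 0→2 → N2(part t1 [-])
[3] deliver 2→0 → ∅
[4] deliver 0→1 → N1(part t1 [-])
[5] deliver 1→0 → N0(coor t1 [q])
[6] deliver 0→2 → N2(part t1 [q])
[7] deliver 1→0 → ∅
[8] timeout(0) → N0(coor t2 [q])
[9] deliver 0→2 → N2(part t2 [q])
[10] timeout(0) → N0(coor t3 [q])
[11] propose(0,'x') → N0(coor t4 [q])
[12] deliver 0→2 → N2(part t3 [q])
[13] deliver 2→0 → ∅
[14] timeout(0) → N0(coor t5 [q])
[15] deliver 0→1 → N1(part t1 [q])
[16] deliver 0→1 → N1(part t2 [q])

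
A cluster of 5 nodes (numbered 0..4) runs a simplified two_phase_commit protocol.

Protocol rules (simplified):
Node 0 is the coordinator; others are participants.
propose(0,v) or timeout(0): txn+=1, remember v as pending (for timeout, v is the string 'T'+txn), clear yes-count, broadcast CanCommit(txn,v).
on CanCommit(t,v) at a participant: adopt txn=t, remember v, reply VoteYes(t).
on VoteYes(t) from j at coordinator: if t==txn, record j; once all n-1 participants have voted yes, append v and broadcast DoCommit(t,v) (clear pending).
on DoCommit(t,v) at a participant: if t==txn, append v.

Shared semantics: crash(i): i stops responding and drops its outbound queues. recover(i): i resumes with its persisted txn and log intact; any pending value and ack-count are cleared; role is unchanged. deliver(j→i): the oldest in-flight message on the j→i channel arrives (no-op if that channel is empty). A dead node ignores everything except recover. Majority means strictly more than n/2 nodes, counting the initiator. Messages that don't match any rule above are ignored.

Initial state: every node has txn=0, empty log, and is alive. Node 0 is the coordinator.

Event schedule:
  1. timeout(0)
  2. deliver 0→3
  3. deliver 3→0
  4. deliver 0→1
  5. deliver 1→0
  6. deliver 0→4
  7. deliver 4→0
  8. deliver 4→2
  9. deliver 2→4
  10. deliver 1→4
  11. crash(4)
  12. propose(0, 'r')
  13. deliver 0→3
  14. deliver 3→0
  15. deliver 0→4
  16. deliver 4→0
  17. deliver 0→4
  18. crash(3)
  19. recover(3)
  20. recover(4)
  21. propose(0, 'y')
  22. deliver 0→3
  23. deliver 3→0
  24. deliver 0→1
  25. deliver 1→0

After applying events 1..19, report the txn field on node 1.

1

[1] timeout(0) → N0(coor t1 [-])
[2] deliver 0→3 → N3(part t1 [-])
[3] deliver 3→0 → ∅
[4] deliver 0→1 → N1(part t1 [-])
[5] deliver 1→0 → ∅
[6] deliver 0→4 → N4(part t1 [-])
[7] deliver 4→0 → ∅
[8] deliver 4→2 → ∅
[9] deliver 2→4 → ∅
[10] deliver 1→4 → ∅
[11] crash(4) → N4(✗part t1 [-])
[12] propose(0,'r') → N0(coor t2 [-])
[13] deliver 0→3 → N3(part t2 [-])
[14] deliver 3→0 → ∅
[15] deliver 0→4 → ∅
[16] deliver 4→0 → ∅
[17] deliver 0→4 → ∅
[18] crash(3) → N3(✗part t2 [-])
[19] recover(3) → N3(part t2 [-])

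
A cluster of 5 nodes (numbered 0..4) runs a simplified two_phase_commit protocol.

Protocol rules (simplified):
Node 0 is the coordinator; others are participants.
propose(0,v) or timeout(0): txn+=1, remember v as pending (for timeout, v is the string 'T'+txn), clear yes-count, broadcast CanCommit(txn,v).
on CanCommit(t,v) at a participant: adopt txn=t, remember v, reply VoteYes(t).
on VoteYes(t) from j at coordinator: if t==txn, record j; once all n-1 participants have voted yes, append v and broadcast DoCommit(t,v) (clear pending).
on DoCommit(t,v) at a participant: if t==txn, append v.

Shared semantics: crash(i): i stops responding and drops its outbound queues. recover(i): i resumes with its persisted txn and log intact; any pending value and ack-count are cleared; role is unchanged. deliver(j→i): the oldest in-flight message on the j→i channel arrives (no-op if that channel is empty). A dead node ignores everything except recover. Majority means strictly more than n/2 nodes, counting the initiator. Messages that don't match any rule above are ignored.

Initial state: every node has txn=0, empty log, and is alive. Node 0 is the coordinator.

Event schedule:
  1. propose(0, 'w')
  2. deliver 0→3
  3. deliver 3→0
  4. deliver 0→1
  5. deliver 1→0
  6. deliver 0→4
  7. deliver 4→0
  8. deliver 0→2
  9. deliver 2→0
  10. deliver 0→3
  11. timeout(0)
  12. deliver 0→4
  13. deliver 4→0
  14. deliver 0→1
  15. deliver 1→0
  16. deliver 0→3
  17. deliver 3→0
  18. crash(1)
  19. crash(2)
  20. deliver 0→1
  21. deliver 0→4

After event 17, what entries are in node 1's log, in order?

w

1. propose(0,'w'):  <0:coor t1 ->
2. deliver 0→3:  <3:part t1 ->
3. deliver 3→0:  nop
4. deliver 0→1:  <1:part t1 ->
5. deliver 1→0:  nop
6. deliver 0→4:  <4:part t1 ->
7. deliver 4→0:  nop
8. deliver 0→2:  <2:part t1 ->
9. deliver 2→0:  <0:coor t1 w>
10. deliver 0→3:  <3:part t1 w>
11. timeout(0):  <0:coor t2 w>
12. deliver 0→4:  <4:part t1 w>
13. deliver 4→0:  nop
14. deliver 0→1:  <1:part t1 w>
15. deliver 1→0:  nop
16. deliver 0→3:  <3:part t2 w>
17. deliver 3→0:  nop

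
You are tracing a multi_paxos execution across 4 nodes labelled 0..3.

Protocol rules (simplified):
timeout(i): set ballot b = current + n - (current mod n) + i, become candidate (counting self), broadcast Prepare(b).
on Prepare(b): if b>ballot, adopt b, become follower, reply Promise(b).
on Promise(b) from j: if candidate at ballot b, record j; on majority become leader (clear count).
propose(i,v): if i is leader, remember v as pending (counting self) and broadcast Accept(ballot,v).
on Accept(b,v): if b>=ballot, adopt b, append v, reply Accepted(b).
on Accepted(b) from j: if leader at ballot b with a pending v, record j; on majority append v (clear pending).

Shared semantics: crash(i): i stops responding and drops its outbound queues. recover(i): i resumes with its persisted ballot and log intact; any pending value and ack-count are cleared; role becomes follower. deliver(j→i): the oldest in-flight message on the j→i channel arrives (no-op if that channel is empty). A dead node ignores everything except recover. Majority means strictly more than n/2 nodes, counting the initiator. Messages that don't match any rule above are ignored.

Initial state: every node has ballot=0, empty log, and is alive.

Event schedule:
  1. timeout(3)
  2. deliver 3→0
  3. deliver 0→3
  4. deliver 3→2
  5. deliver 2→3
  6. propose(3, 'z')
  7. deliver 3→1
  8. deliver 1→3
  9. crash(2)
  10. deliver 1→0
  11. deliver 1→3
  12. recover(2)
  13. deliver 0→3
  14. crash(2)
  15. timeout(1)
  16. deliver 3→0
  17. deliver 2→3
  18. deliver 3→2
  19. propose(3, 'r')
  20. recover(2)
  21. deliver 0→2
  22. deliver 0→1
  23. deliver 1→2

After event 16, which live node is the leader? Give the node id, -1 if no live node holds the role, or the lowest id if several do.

[1] timeout(3) → N3(cand b7 [-])
[2] deliver 3→0 → N0(foll b7 [-])
[3] deliver 0→3 → ∅
[4] deliver 3→2 → N2(foll b7 [-])
[5] deliver 2→3 → N3(lead b7 [-])
[6] propose(3,'z') → ∅
[7] deliver 3→1 → N1(foll b7 [-])
[8] deliver 1→3 → ∅
[9] crash(2) → N2(✗foll b7 [-])
[10] deliver 1→0 → ∅
[11] deliver 1→3 → ∅
[12] recover(2) → N2(foll b7 [-])
[13] deliver 0→3 → ∅
[14] crash(2) → N2(✗foll b7 [-])
[15] timeout(1) → N1(cand b9 [-])
[16] deliver 3→0 → N0(foll b7 [z])

3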